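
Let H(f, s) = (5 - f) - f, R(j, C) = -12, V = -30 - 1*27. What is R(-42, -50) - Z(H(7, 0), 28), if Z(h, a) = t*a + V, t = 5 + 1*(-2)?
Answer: -39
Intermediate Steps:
V = -57 (V = -30 - 27 = -57)
t = 3 (t = 5 - 2 = 3)
H(f, s) = 5 - 2*f
Z(h, a) = -57 + 3*a (Z(h, a) = 3*a - 57 = -57 + 3*a)
R(-42, -50) - Z(H(7, 0), 28) = -12 - (-57 + 3*28) = -12 - (-57 + 84) = -12 - 1*27 = -12 - 27 = -39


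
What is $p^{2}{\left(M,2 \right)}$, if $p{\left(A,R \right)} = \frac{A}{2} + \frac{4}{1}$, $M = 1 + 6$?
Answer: $\frac{225}{4} \approx 56.25$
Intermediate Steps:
$M = 7$
$p{\left(A,R \right)} = 4 + \frac{A}{2}$ ($p{\left(A,R \right)} = A \frac{1}{2} + 4 \cdot 1 = \frac{A}{2} + 4 = 4 + \frac{A}{2}$)
$p^{2}{\left(M,2 \right)} = \left(4 + \frac{1}{2} \cdot 7\right)^{2} = \left(4 + \frac{7}{2}\right)^{2} = \left(\frac{15}{2}\right)^{2} = \frac{225}{4}$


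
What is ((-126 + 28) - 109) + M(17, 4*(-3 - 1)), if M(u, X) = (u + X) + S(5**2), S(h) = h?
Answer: -181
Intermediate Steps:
M(u, X) = 25 + X + u (M(u, X) = (u + X) + 5**2 = (X + u) + 25 = 25 + X + u)
((-126 + 28) - 109) + M(17, 4*(-3 - 1)) = ((-126 + 28) - 109) + (25 + 4*(-3 - 1) + 17) = (-98 - 109) + (25 + 4*(-4) + 17) = -207 + (25 - 16 + 17) = -207 + 26 = -181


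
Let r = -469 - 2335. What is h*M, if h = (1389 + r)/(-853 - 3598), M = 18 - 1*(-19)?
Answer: 52355/4451 ≈ 11.763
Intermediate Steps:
r = -2804
M = 37 (M = 18 + 19 = 37)
h = 1415/4451 (h = (1389 - 2804)/(-853 - 3598) = -1415/(-4451) = -1415*(-1/4451) = 1415/4451 ≈ 0.31791)
h*M = (1415/4451)*37 = 52355/4451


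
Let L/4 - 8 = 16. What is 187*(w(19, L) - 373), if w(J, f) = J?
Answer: -66198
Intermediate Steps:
L = 96 (L = 32 + 4*16 = 32 + 64 = 96)
187*(w(19, L) - 373) = 187*(19 - 373) = 187*(-354) = -66198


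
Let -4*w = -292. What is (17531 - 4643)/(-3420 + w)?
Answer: -12888/3347 ≈ -3.8506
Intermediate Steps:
w = 73 (w = -1/4*(-292) = 73)
(17531 - 4643)/(-3420 + w) = (17531 - 4643)/(-3420 + 73) = 12888/(-3347) = 12888*(-1/3347) = -12888/3347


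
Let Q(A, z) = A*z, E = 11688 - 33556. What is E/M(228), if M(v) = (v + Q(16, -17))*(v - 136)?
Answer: 497/92 ≈ 5.4022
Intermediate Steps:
E = -21868
M(v) = (-272 + v)*(-136 + v) (M(v) = (v + 16*(-17))*(v - 136) = (v - 272)*(-136 + v) = (-272 + v)*(-136 + v))
E/M(228) = -21868/(36992 + 228² - 408*228) = -21868/(36992 + 51984 - 93024) = -21868/(-4048) = -21868*(-1/4048) = 497/92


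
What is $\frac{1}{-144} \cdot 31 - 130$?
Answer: $- \frac{18751}{144} \approx -130.22$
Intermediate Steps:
$\frac{1}{-144} \cdot 31 - 130 = \left(- \frac{1}{144}\right) 31 - 130 = - \frac{31}{144} - 130 = - \frac{18751}{144}$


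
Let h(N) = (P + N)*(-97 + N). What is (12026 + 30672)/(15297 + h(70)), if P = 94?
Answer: 42698/10869 ≈ 3.9284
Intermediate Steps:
h(N) = (-97 + N)*(94 + N) (h(N) = (94 + N)*(-97 + N) = (-97 + N)*(94 + N))
(12026 + 30672)/(15297 + h(70)) = (12026 + 30672)/(15297 + (-9118 + 70**2 - 3*70)) = 42698/(15297 + (-9118 + 4900 - 210)) = 42698/(15297 - 4428) = 42698/10869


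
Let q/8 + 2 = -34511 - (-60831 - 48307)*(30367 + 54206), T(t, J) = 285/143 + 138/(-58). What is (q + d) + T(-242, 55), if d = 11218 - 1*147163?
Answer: 306217020214219/4147 ≈ 7.3841e+10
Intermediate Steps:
d = -135945 (d = 11218 - 147163 = -135945)
T(t, J) = -1602/4147 (T(t, J) = 285*(1/143) + 138*(-1/58) = 285/143 - 69/29 = -1602/4147)
q = 73840748488 (q = -16 + 8*(-34511 - (-60831 - 48307)*(30367 + 54206)) = -16 + 8*(-34511 - (-109138)*84573) = -16 + 8*(-34511 - 1*(-9230128074)) = -16 + 8*(-34511 + 9230128074) = -16 + 8*9230093563 = -16 + 73840748504 = 73840748488)
(q + d) + T(-242, 55) = (73840748488 - 135945) - 1602/4147 = 73840612543 - 1602/4147 = 306217020214219/4147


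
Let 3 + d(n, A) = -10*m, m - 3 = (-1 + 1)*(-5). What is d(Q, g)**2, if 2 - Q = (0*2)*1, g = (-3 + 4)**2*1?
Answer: 1089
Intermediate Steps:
g = 1 (g = 1**2*1 = 1*1 = 1)
m = 3 (m = 3 + (-1 + 1)*(-5) = 3 + 0*(-5) = 3 + 0 = 3)
Q = 2 (Q = 2 - 0*2 = 2 - 0 = 2 - 1*0 = 2 + 0 = 2)
d(n, A) = -33 (d(n, A) = -3 - 10*3 = -3 - 30 = -33)
d(Q, g)**2 = (-33)**2 = 1089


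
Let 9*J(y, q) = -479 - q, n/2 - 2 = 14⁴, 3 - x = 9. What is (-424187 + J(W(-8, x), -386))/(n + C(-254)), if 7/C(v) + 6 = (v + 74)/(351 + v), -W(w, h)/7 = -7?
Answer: -323238368/58548353 ≈ -5.5209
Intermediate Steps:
x = -6 (x = 3 - 1*9 = 3 - 9 = -6)
W(w, h) = 49 (W(w, h) = -7*(-7) = 49)
C(v) = 7/(-6 + (74 + v)/(351 + v)) (C(v) = 7/(-6 + (v + 74)/(351 + v)) = 7/(-6 + (74 + v)/(351 + v)))
n = 76836 (n = 4 + 2*14⁴ = 4 + 2*38416 = 4 + 76832 = 76836)
J(y, q) = -479/9 - q/9 (J(y, q) = (-479 - q)/9 = -479/9 - q/9)
(-424187 + J(W(-8, x), -386))/(n + C(-254)) = (-424187 + (-479/9 - ⅑*(-386)))/(76836 + 7*(-351 - 1*(-254))/(2032 + 5*(-254))) = (-424187 + (-479/9 + 386/9))/(76836 + 7*(-351 + 254)/(2032 - 1270)) = (-424187 - 31/3)/(76836 + 7*(-97)/762) = -1272592/(3*(76836 + 7*(1/762)*(-97))) = -1272592/(3*(76836 - 679/762)) = -1272592/(3*58548353/762) = -1272592/3*762/58548353 = -323238368/58548353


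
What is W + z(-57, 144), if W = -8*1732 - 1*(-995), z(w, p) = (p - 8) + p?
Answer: -12581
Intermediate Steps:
z(w, p) = -8 + 2*p (z(w, p) = (-8 + p) + p = -8 + 2*p)
W = -12861 (W = -13856 + 995 = -12861)
W + z(-57, 144) = -12861 + (-8 + 2*144) = -12861 + (-8 + 288) = -12861 + 280 = -12581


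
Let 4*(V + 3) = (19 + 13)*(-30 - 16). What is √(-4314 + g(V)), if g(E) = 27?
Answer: I*√4287 ≈ 65.475*I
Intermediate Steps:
V = -371 (V = -3 + ((19 + 13)*(-30 - 16))/4 = -3 + (32*(-46))/4 = -3 + (¼)*(-1472) = -3 - 368 = -371)
√(-4314 + g(V)) = √(-4314 + 27) = √(-4287) = I*√4287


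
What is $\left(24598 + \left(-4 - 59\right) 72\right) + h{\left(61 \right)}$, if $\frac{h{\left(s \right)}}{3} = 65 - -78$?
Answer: $20491$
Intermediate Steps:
$h{\left(s \right)} = 429$ ($h{\left(s \right)} = 3 \left(65 - -78\right) = 3 \left(65 + 78\right) = 3 \cdot 143 = 429$)
$\left(24598 + \left(-4 - 59\right) 72\right) + h{\left(61 \right)} = \left(24598 + \left(-4 - 59\right) 72\right) + 429 = \left(24598 - 4536\right) + 429 = 20062 + 429 = 20491$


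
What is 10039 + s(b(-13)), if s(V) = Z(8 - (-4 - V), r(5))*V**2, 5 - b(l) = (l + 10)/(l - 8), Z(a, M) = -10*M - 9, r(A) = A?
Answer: 423707/49 ≈ 8647.1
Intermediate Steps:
Z(a, M) = -9 - 10*M
b(l) = 5 - (10 + l)/(-8 + l) (b(l) = 5 - (l + 10)/(l - 8) = 5 - (10 + l)/(-8 + l))
s(V) = -59*V**2 (s(V) = (-9 - 10*5)*V**2 = (-9 - 50)*V**2 = -59*V**2)
10039 + s(b(-13)) = 10039 - 59*4*(-25 + 2*(-13))**2/(-8 - 13)**2 = 10039 - 59*4*(-25 - 26)**2/441 = 10039 - 59*(2*(-1/21)*(-51))**2 = 10039 - 59*(34/7)**2 = 10039 - 59*1156/49 = 10039 - 68204/49 = 423707/49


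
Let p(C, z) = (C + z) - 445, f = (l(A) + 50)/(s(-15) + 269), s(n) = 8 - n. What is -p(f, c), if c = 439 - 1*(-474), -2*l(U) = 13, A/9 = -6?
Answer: -273399/584 ≈ -468.15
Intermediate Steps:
A = -54 (A = 9*(-6) = -54)
l(U) = -13/2 (l(U) = -1/2*13 = -13/2)
f = 87/584 (f = (-13/2 + 50)/((8 - 1*(-15)) + 269) = 87/(2*((8 + 15) + 269)) = 87/(2*(23 + 269)) = (87/2)/292 = (87/2)*(1/292) = 87/584 ≈ 0.14897)
c = 913 (c = 439 + 474 = 913)
p(C, z) = -445 + C + z
-p(f, c) = -(-445 + 87/584 + 913) = -1*273399/584 = -273399/584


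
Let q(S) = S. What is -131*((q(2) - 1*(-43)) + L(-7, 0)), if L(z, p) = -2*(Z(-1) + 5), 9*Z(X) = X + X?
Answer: -41789/9 ≈ -4643.2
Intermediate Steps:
Z(X) = 2*X/9 (Z(X) = (X + X)/9 = (2*X)/9 = 2*X/9)
L(z, p) = -86/9 (L(z, p) = -2*((2/9)*(-1) + 5) = -2*(-2/9 + 5) = -2*43/9 = -86/9)
-131*((q(2) - 1*(-43)) + L(-7, 0)) = -131*((2 - 1*(-43)) - 86/9) = -131*((2 + 43) - 86/9) = -131*(45 - 86/9) = -131*319/9 = -41789/9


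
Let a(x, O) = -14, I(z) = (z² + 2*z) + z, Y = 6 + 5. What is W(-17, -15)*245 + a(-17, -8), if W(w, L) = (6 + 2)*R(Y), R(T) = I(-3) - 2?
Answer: -3934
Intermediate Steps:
Y = 11
I(z) = z² + 3*z
R(T) = -2 (R(T) = -3*(3 - 3) - 2 = -3*0 - 2 = 0 - 2 = -2)
W(w, L) = -16 (W(w, L) = (6 + 2)*(-2) = 8*(-2) = -16)
W(-17, -15)*245 + a(-17, -8) = -16*245 - 14 = -3920 - 14 = -3934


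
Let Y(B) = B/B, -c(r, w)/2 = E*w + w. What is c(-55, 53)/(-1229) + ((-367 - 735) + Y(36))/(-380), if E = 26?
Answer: 2440689/467020 ≈ 5.2261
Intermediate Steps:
c(r, w) = -54*w (c(r, w) = -2*(26*w + w) = -54*w)
Y(B) = 1
c(-55, 53)/(-1229) + ((-367 - 735) + Y(36))/(-380) = -54*53/(-1229) + ((-367 - 735) + 1)/(-380) = -2862*(-1/1229) + (-1102 + 1)*(-1/380) = 2862/1229 - 1101*(-1/380) = 2862/1229 + 1101/380 = 2440689/467020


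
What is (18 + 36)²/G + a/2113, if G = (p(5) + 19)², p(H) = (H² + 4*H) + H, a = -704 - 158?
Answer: 228614/1117777 ≈ 0.20453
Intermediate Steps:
a = -862
p(H) = H² + 5*H
G = 4761 (G = (5*(5 + 5) + 19)² = (5*10 + 19)² = (50 + 19)² = 69² = 4761)
(18 + 36)²/G + a/2113 = (18 + 36)²/4761 - 862/2113 = 54²*(1/4761) - 862*1/2113 = 2916*(1/4761) - 862/2113 = 324/529 - 862/2113 = 228614/1117777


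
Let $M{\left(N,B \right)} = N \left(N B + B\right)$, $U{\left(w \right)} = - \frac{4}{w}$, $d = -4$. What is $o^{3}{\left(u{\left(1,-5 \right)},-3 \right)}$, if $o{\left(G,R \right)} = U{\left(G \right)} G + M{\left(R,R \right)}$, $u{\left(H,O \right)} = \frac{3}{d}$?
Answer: $-10648$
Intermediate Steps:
$M{\left(N,B \right)} = N \left(B + B N\right)$ ($M{\left(N,B \right)} = N \left(B N + B\right) = N \left(B + B N\right)$)
$u{\left(H,O \right)} = - \frac{3}{4}$ ($u{\left(H,O \right)} = \frac{3}{-4} = 3 \left(- \frac{1}{4}\right) = - \frac{3}{4}$)
$o{\left(G,R \right)} = -4 + R^{2} \left(1 + R\right)$ ($o{\left(G,R \right)} = - \frac{4}{G} G + R R \left(1 + R\right) = -4 + R^{2} \left(1 + R\right)$)
$o^{3}{\left(u{\left(1,-5 \right)},-3 \right)} = \left(-4 + \left(-3\right)^{2} \left(1 - 3\right)\right)^{3} = \left(-4 + 9 \left(-2\right)\right)^{3} = \left(-4 - 18\right)^{3} = \left(-22\right)^{3} = -10648$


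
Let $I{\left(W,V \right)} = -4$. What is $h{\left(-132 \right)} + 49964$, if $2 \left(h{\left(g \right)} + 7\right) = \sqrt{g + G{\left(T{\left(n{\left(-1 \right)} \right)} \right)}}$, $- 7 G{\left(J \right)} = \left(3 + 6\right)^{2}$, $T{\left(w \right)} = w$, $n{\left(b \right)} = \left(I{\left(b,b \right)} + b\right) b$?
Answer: $49957 + \frac{i \sqrt{7035}}{14} \approx 49957.0 + 5.9911 i$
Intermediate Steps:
$n{\left(b \right)} = b \left(-4 + b\right)$ ($n{\left(b \right)} = \left(-4 + b\right) b = b \left(-4 + b\right)$)
$G{\left(J \right)} = - \frac{81}{7}$ ($G{\left(J \right)} = - \frac{\left(3 + 6\right)^{2}}{7} = - \frac{9^{2}}{7} = \left(- \frac{1}{7}\right) 81 = - \frac{81}{7}$)
$h{\left(g \right)} = -7 + \frac{\sqrt{- \frac{81}{7} + g}}{2}$ ($h{\left(g \right)} = -7 + \frac{\sqrt{g - \frac{81}{7}}}{2} = -7 + \frac{\sqrt{- \frac{81}{7} + g}}{2}$)
$h{\left(-132 \right)} + 49964 = \left(-7 + \frac{\sqrt{-567 + 49 \left(-132\right)}}{14}\right) + 49964 = \left(-7 + \frac{\sqrt{-567 - 6468}}{14}\right) + 49964 = \left(-7 + \frac{\sqrt{-7035}}{14}\right) + 49964 = \left(-7 + \frac{i \sqrt{7035}}{14}\right) + 49964 = 49957 + \frac{i \sqrt{7035}}{14}$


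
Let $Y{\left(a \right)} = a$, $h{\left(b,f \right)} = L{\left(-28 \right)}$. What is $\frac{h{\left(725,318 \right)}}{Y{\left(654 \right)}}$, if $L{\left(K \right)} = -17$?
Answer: $- \frac{17}{654} \approx -0.025994$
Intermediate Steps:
$h{\left(b,f \right)} = -17$
$\frac{h{\left(725,318 \right)}}{Y{\left(654 \right)}} = - \frac{17}{654}$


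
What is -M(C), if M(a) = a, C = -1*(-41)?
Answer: -41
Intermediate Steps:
C = 41
-M(C) = -1*41 = -41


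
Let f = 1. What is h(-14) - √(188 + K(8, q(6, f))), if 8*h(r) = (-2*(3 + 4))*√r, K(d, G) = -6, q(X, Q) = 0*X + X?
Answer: -√182 - 7*I*√14/4 ≈ -13.491 - 6.5479*I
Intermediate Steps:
q(X, Q) = X (q(X, Q) = 0 + X = X)
h(r) = -7*√r/4 (h(r) = ((-2*(3 + 4))*√r)/8 = ((-2*7)*√r)/8 = (-14*√r)/8 = -7*√r/4)
h(-14) - √(188 + K(8, q(6, f))) = -7*I*√14/4 - √(188 - 6) = -7*I*√14/4 - √182 = -√182 - 7*I*√14/4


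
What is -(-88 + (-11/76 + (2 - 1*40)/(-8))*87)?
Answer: -11881/38 ≈ -312.66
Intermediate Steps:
-(-88 + (-11/76 + (2 - 1*40)/(-8))*87) = -(-88 + (-11*1/76 + (2 - 40)*(-1/8))*87) = -(-88 + (-11/76 - 38*(-1/8))*87) = -(-88 + (-11/76 + 19/4)*87) = -(-88 + (175/38)*87) = -(-88 + 15225/38) = -1*11881/38 = -11881/38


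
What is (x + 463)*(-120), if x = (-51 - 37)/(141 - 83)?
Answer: -1605960/29 ≈ -55378.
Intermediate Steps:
x = -44/29 (x = -88/58 = -88*1/58 = -44/29 ≈ -1.5172)
(x + 463)*(-120) = (-44/29 + 463)*(-120) = (13383/29)*(-120) = -1605960/29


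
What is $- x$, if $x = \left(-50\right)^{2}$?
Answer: $-2500$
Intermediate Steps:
$x = 2500$
$- x = \left(-1\right) 2500 = -2500$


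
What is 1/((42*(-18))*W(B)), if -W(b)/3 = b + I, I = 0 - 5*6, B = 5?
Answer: -1/56700 ≈ -1.7637e-5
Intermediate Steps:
I = -30 (I = 0 - 30 = -30)
W(b) = 90 - 3*b (W(b) = -3*(b - 30) = -3*(-30 + b) = 90 - 3*b)
1/((42*(-18))*W(B)) = 1/((42*(-18))*(90 - 3*5)) = 1/(-756*(90 - 15)) = 1/(-756*75) = 1/(-56700) = -1/56700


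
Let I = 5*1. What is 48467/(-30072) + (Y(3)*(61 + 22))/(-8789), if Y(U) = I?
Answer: -438456343/264302808 ≈ -1.6589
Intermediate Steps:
I = 5
Y(U) = 5
48467/(-30072) + (Y(3)*(61 + 22))/(-8789) = 48467/(-30072) + (5*(61 + 22))/(-8789) = 48467*(-1/30072) + (5*83)*(-1/8789) = -48467/30072 + 415*(-1/8789) = -48467/30072 - 415/8789 = -438456343/264302808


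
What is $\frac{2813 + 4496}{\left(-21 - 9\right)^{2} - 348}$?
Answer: $\frac{7309}{552} \approx 13.241$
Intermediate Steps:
$\frac{2813 + 4496}{\left(-21 - 9\right)^{2} - 348} = \frac{7309}{\left(-30\right)^{2} - 348} = \frac{7309}{900 - 348} = \frac{7309}{552}$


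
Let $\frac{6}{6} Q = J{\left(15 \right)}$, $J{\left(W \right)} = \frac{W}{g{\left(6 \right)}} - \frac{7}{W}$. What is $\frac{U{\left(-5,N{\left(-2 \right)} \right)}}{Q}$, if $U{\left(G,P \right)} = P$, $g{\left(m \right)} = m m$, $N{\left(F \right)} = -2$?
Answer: $40$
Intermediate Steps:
$g{\left(m \right)} = m^{2}$
$J{\left(W \right)} = - \frac{7}{W} + \frac{W}{36}$ ($J{\left(W \right)} = \frac{W}{6^{2}} - \frac{7}{W} = \frac{W}{36} - \frac{7}{W} = - \frac{7}{W} + \frac{W}{36}$)
$Q = - \frac{1}{20}$ ($Q = - \frac{7}{15} + \frac{1}{36} \cdot 15 = \left(-7\right) \frac{1}{15} + \frac{5}{12} = - \frac{7}{15} + \frac{5}{12} = - \frac{1}{20} \approx -0.05$)
$\frac{U{\left(-5,N{\left(-2 \right)} \right)}}{Q} = - \frac{2}{- \frac{1}{20}} = \left(-2\right) \left(-20\right) = 40$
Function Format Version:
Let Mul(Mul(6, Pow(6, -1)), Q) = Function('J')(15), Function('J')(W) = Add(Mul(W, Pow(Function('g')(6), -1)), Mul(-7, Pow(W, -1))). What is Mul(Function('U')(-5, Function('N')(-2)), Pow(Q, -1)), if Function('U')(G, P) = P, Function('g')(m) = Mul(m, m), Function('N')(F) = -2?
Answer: 40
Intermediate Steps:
Function('g')(m) = Pow(m, 2)
Function('J')(W) = Add(Mul(-7, Pow(W, -1)), Mul(Rational(1, 36), W)) (Function('J')(W) = Add(Mul(W, Pow(Pow(6, 2), -1)), Mul(-7, Pow(W, -1))) = Add(Mul(W, Pow(36, -1)), Mul(-7, Pow(W, -1))) = Add(Mul(W, Rational(1, 36)), Mul(-7, Pow(W, -1))) = Add(Mul(Rational(1, 36), W), Mul(-7, Pow(W, -1))) = Add(Mul(-7, Pow(W, -1)), Mul(Rational(1, 36), W)))
Q = Rational(-1, 20) (Q = Add(Mul(-7, Pow(15, -1)), Mul(Rational(1, 36), 15)) = Add(Mul(-7, Rational(1, 15)), Rational(5, 12)) = Add(Rational(-7, 15), Rational(5, 12)) = Rational(-1, 20) ≈ -0.050000)
Mul(Function('U')(-5, Function('N')(-2)), Pow(Q, -1)) = Mul(-2, Pow(Rational(-1, 20), -1)) = Mul(-2, -20) = 40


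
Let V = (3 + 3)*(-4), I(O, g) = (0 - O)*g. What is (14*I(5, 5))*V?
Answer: 8400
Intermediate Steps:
I(O, g) = -O*g (I(O, g) = (-O)*g = -O*g)
V = -24 (V = 6*(-4) = -24)
(14*I(5, 5))*V = (14*(-1*5*5))*(-24) = (14*(-25))*(-24) = -350*(-24) = 8400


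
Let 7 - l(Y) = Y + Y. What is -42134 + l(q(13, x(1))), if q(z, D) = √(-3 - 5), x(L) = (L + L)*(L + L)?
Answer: -42127 - 4*I*√2 ≈ -42127.0 - 5.6569*I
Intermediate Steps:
x(L) = 4*L² (x(L) = (2*L)*(2*L) = 4*L²)
q(z, D) = 2*I*√2 (q(z, D) = √(-8) = 2*I*√2)
l(Y) = 7 - 2*Y (l(Y) = 7 - (Y + Y) = 7 - 2*Y)
-42134 + l(q(13, x(1))) = -42134 + (7 - 4*I*√2) = -42127 - 4*I*√2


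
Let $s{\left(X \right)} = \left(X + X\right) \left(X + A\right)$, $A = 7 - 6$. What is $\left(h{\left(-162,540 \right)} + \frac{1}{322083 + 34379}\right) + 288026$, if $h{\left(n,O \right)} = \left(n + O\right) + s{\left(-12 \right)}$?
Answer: $\frac{102899172617}{356462} \approx 2.8867 \cdot 10^{5}$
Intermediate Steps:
$A = 1$
$s{\left(X \right)} = 2 X \left(1 + X\right)$ ($s{\left(X \right)} = \left(X + X\right) \left(X + 1\right) = 2 X \left(1 + X\right)$)
$h{\left(n,O \right)} = 264 + O + n$ ($h{\left(n,O \right)} = \left(n + O\right) + 2 \left(-12\right) \left(1 - 12\right) = \left(O + n\right) + 2 \left(-12\right) \left(-11\right) = \left(O + n\right) + 264 = 264 + O + n$)
$\left(h{\left(-162,540 \right)} + \frac{1}{322083 + 34379}\right) + 288026 = \left(\left(264 + 540 - 162\right) + \frac{1}{322083 + 34379}\right) + 288026 = \left(642 + \frac{1}{356462}\right) + 288026 = \frac{228848605}{356462} + 288026 = \frac{102899172617}{356462}$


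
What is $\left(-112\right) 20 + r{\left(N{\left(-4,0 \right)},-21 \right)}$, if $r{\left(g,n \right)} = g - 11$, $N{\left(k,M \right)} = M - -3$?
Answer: $-2248$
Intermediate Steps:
$N{\left(k,M \right)} = 3 + M$ ($N{\left(k,M \right)} = M + 3 = 3 + M$)
$r{\left(g,n \right)} = -11 + g$
$\left(-112\right) 20 + r{\left(N{\left(-4,0 \right)},-21 \right)} = \left(-112\right) 20 + \left(-11 + \left(3 + 0\right)\right) = -2240 + \left(-11 + 3\right) = -2240 - 8 = -2248$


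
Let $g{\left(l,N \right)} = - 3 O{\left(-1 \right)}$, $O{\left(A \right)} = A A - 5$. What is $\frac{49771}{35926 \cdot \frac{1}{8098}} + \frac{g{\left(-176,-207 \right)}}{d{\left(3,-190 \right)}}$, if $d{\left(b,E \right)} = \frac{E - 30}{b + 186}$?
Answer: $\frac{14178704}{1265} \approx 11208.0$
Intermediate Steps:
$O{\left(A \right)} = -5 + A^{2}$ ($O{\left(A \right)} = A^{2} - 5 = -5 + A^{2}$)
$g{\left(l,N \right)} = 12$ ($g{\left(l,N \right)} = - 3 \left(-5 + \left(-1\right)^{2}\right) = - 3 \left(-5 + 1\right) = \left(-3\right) \left(-4\right) = 12$)
$d{\left(b,E \right)} = \frac{-30 + E}{186 + b}$
$\frac{49771}{35926 \cdot \frac{1}{8098}} + \frac{g{\left(-176,-207 \right)}}{d{\left(3,-190 \right)}} = \frac{49771}{35926 \cdot \frac{1}{8098}} + \frac{12}{\frac{1}{186 + 3} \left(-30 - 190\right)} = \frac{49771}{35926 \cdot \frac{1}{8098}} + \frac{12}{\frac{1}{189} \left(-220\right)} = \frac{49771}{\frac{17963}{4049}} + \frac{12}{\frac{1}{189} \left(-220\right)} = 49771 \cdot \frac{4049}{17963} + \frac{12}{- \frac{220}{189}} = \frac{2838349}{253} + 12 \left(- \frac{189}{220}\right) = \frac{2838349}{253} - \frac{567}{55} = \frac{14178704}{1265}$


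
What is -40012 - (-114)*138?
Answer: -24280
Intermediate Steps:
-40012 - (-114)*138 = -40012 - 1*(-15732) = -40012 + 15732 = -24280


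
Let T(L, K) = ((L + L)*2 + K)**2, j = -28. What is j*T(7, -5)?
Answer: -14812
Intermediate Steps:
T(L, K) = (K + 4*L)**2 (T(L, K) = ((2*L)*2 + K)**2 = (4*L + K)**2 = (K + 4*L)**2)
j*T(7, -5) = -28*(-5 + 4*7)**2 = -28*(-5 + 28)**2 = -28*23**2 = -28*529 = -14812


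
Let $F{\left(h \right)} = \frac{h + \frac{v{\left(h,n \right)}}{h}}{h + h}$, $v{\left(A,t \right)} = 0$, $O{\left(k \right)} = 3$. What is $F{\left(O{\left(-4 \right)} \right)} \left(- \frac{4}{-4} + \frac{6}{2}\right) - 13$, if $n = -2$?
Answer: $-11$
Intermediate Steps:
$F{\left(h \right)} = \frac{1}{2}$ ($F{\left(h \right)} = \frac{h + \frac{0}{h}}{h + h} = \frac{h + 0}{2 h} = h \frac{1}{2 h} = \frac{1}{2}$)
$F{\left(O{\left(-4 \right)} \right)} \left(- \frac{4}{-4} + \frac{6}{2}\right) - 13 = \frac{- \frac{4}{-4} + \frac{6}{2}}{2} - 13 = \frac{\left(-4\right) \left(- \frac{1}{4}\right) + 6 \cdot \frac{1}{2}}{2} - 13 = \frac{1 + 3}{2} - 13 = \frac{1}{2} \cdot 4 - 13 = 2 - 13 = -11$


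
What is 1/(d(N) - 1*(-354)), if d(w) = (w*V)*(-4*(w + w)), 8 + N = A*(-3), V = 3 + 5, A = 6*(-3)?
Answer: -1/135070 ≈ -7.4036e-6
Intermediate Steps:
A = -18
V = 8
N = 46 (N = -8 - 18*(-3) = -8 + 54 = 46)
d(w) = -64*w² (d(w) = (w*8)*(-4*(w + w)) = (8*w)*(-8*w) = -64*w²)
1/(d(N) - 1*(-354)) = 1/(-64*46² - 1*(-354)) = 1/(-64*2116 + 354) = 1/(-135424 + 354) = 1/(-135070) = -1/135070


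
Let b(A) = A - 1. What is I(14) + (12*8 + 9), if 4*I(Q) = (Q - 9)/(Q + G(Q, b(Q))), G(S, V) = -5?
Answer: 3785/36 ≈ 105.14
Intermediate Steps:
b(A) = -1 + A
I(Q) = (-9 + Q)/(4*(-5 + Q)) (I(Q) = ((Q - 9)/(Q - 5))/4 = ((-9 + Q)/(-5 + Q))/4 = (-9 + Q)/(4*(-5 + Q)))
I(14) + (12*8 + 9) = (-9 + 14)/(4*(-5 + 14)) + (12*8 + 9) = (¼)*5/9 + (96 + 9) = (¼)*(⅑)*5 + 105 = 5/36 + 105 = 3785/36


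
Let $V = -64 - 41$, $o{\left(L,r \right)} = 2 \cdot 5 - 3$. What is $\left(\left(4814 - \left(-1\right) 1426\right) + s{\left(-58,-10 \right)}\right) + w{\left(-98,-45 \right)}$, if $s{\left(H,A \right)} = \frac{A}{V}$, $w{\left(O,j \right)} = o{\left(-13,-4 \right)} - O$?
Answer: $\frac{133247}{21} \approx 6345.1$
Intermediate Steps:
$o{\left(L,r \right)} = 7$ ($o{\left(L,r \right)} = 10 - 3 = 7$)
$V = -105$
$w{\left(O,j \right)} = 7 - O$
$s{\left(H,A \right)} = - \frac{A}{105}$ ($s{\left(H,A \right)} = \frac{A}{-105} = A \left(- \frac{1}{105}\right) = - \frac{A}{105}$)
$\left(\left(4814 - \left(-1\right) 1426\right) + s{\left(-58,-10 \right)}\right) + w{\left(-98,-45 \right)} = \left(\left(4814 - \left(-1\right) 1426\right) - - \frac{2}{21}\right) + \left(7 - -98\right) = \left(\left(4814 - -1426\right) + \frac{2}{21}\right) + \left(7 + 98\right) = \left(\left(4814 + 1426\right) + \frac{2}{21}\right) + 105 = \left(6240 + \frac{2}{21}\right) + 105 = \frac{131042}{21} + 105 = \frac{133247}{21}$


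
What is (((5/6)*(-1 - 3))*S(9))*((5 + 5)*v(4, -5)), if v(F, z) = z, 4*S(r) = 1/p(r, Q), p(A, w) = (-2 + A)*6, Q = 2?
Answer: 125/126 ≈ 0.99206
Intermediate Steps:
p(A, w) = -12 + 6*A
S(r) = 1/(4*(-12 + 6*r))
(((5/6)*(-1 - 3))*S(9))*((5 + 5)*v(4, -5)) = (((5/6)*(-1 - 3))*(1/(24*(-2 + 9))))*((5 + 5)*(-5)) = (((5*(⅙))*(-4))*((1/24)/7))*(10*(-5)) = (((⅚)*(-4))*((1/24)*(⅐)))*(-50) = -10/3*1/168*(-50) = -5/252*(-50) = 125/126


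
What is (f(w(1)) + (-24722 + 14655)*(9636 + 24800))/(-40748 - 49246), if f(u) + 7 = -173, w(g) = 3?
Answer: 173333696/44997 ≈ 3852.1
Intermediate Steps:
f(u) = -180 (f(u) = -7 - 173 = -180)
(f(w(1)) + (-24722 + 14655)*(9636 + 24800))/(-40748 - 49246) = (-180 + (-24722 + 14655)*(9636 + 24800))/(-40748 - 49246) = (-180 - 10067*34436)/(-89994) = (-180 - 346667212)*(-1/89994) = -346667392*(-1/89994) = 173333696/44997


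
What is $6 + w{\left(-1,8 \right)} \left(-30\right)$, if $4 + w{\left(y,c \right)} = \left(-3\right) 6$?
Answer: $666$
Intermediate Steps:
$w{\left(y,c \right)} = -22$ ($w{\left(y,c \right)} = -4 - 18 = -22$)
$6 + w{\left(-1,8 \right)} \left(-30\right) = 6 - -660 = 6 + 660 = 666$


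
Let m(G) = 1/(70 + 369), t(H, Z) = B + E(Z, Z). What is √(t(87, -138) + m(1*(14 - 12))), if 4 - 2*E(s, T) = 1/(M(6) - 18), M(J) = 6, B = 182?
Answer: √5107555158/5268 ≈ 13.566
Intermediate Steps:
E(s, T) = 49/24 (E(s, T) = 2 - 1/(2*(6 - 18)) = 2 - ½/(-12) = 2 - ½*(-1/12) = 2 + 1/24 = 49/24)
t(H, Z) = 4417/24 (t(H, Z) = 182 + 49/24 = 4417/24)
m(G) = 1/439
√(t(87, -138) + m(1*(14 - 12))) = √(4417/24 + 1/439) = √(1939087/10536) = √5107555158/5268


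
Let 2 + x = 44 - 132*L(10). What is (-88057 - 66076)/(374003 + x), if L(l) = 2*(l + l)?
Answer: -154133/368765 ≈ -0.41797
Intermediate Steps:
L(l) = 4*l (L(l) = 2*(2*l) = 4*l)
x = -5238 (x = -2 + (44 - 528*10) = -2 + (44 - 132*40) = -2 + (44 - 5280) = -2 - 5236 = -5238)
(-88057 - 66076)/(374003 + x) = (-88057 - 66076)/(374003 - 5238) = -154133/368765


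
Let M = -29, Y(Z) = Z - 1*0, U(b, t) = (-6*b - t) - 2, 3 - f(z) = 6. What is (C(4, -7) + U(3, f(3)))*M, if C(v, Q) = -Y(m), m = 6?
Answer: 667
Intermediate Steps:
f(z) = -3 (f(z) = 3 - 1*6 = 3 - 6 = -3)
U(b, t) = -2 - t - 6*b (U(b, t) = (-t - 6*b) - 2 = -2 - t - 6*b)
Y(Z) = Z (Y(Z) = Z + 0 = Z)
C(v, Q) = -6 (C(v, Q) = -1*6 = -6)
(C(4, -7) + U(3, f(3)))*M = (-6 + (-2 - 1*(-3) - 6*3))*(-29) = (-6 + (-2 + 3 - 18))*(-29) = (-6 - 17)*(-29) = -23*(-29) = 667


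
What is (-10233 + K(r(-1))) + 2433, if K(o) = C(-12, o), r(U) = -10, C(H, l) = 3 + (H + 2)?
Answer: -7807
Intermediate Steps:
C(H, l) = 5 + H (C(H, l) = 3 + (2 + H) = 5 + H)
K(o) = -7 (K(o) = 5 - 12 = -7)
(-10233 + K(r(-1))) + 2433 = (-10233 - 7) + 2433 = -10240 + 2433 = -7807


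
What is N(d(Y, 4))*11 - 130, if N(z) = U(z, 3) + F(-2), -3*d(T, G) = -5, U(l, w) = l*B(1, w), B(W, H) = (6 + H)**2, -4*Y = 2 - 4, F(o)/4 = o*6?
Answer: 827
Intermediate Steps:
F(o) = 24*o (F(o) = 4*(o*6) = 4*(6*o) = 24*o)
Y = 1/2 (Y = -(2 - 4)/4 = -1/4*(-2) = 1/2 ≈ 0.50000)
U(l, w) = l*(6 + w)**2
d(T, G) = 5/3 (d(T, G) = -1/3*(-5) = 5/3)
N(z) = -48 + 81*z (N(z) = z*(6 + 3)**2 + 24*(-2) = z*9**2 - 48 = z*81 - 48 = 81*z - 48 = -48 + 81*z)
N(d(Y, 4))*11 - 130 = (-48 + 81*(5/3))*11 - 130 = (-48 + 135)*11 - 130 = 87*11 - 130 = 957 - 130 = 827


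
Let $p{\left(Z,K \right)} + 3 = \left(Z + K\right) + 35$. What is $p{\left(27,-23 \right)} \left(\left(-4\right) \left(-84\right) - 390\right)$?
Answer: $-1944$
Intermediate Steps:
$p{\left(Z,K \right)} = 32 + K + Z$ ($p{\left(Z,K \right)} = -3 + \left(\left(Z + K\right) + 35\right) = -3 + \left(\left(K + Z\right) + 35\right) = -3 + \left(35 + K + Z\right) = 32 + K + Z$)
$p{\left(27,-23 \right)} \left(\left(-4\right) \left(-84\right) - 390\right) = \left(32 - 23 + 27\right) \left(\left(-4\right) \left(-84\right) - 390\right) = 36 \left(336 - 390\right) = 36 \left(-54\right) = -1944$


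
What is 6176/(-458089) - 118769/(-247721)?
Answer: 52876847545/113478265169 ≈ 0.46596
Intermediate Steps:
6176/(-458089) - 118769/(-247721) = 6176*(-1/458089) - 118769*(-1/247721) = -6176/458089 + 118769/247721 = 52876847545/113478265169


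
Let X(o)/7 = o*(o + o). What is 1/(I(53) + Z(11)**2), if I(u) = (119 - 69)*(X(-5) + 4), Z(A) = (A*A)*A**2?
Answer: 1/214376581 ≈ 4.6647e-9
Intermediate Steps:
X(o) = 14*o**2 (X(o) = 7*(o*(o + o)) = 7*(o*(2*o)) = 7*(2*o**2) = 14*o**2)
Z(A) = A**4 (Z(A) = A**2*A**2 = A**4)
I(u) = 17700 (I(u) = (119 - 69)*(14*(-5)**2 + 4) = 50*(14*25 + 4) = 50*(350 + 4) = 50*354 = 17700)
1/(I(53) + Z(11)**2) = 1/(17700 + (11**4)**2) = 1/(17700 + 14641**2) = 1/(17700 + 214358881) = 1/214376581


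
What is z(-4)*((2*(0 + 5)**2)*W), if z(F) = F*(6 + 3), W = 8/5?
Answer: -2880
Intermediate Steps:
W = 8/5 (W = 8*(1/5) = 8/5 ≈ 1.6000)
z(F) = 9*F (z(F) = F*9 = 9*F)
z(-4)*((2*(0 + 5)**2)*W) = (9*(-4))*((2*(0 + 5)**2)*(8/5)) = -36*2*5**2*8/5 = -36*2*25*8/5 = -1800*8/5 = -36*80 = -2880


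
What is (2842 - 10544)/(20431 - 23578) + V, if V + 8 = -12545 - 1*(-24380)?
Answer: 37227271/3147 ≈ 11829.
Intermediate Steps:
V = 11827 (V = -8 + (-12545 - 1*(-24380)) = -8 + (-12545 + 24380) = -8 + 11835 = 11827)
(2842 - 10544)/(20431 - 23578) + V = (2842 - 10544)/(20431 - 23578) + 11827 = -7702/(-3147) + 11827 = -7702*(-1/3147) + 11827 = 7702/3147 + 11827 = 37227271/3147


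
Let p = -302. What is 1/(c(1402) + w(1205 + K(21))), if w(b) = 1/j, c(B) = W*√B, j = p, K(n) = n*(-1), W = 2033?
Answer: 302/528489857316711 + 185417732*√1402/528489857316711 ≈ 1.3137e-5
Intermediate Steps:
K(n) = -n
j = -302
c(B) = 2033*√B
w(b) = -1/302 (w(b) = 1/(-302) = -1/302)
1/(c(1402) + w(1205 + K(21))) = 1/(2033*√1402 - 1/302) = 1/(-1/302 + 2033*√1402)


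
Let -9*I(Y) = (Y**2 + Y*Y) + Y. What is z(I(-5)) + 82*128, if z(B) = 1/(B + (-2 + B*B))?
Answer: 188929/18 ≈ 10496.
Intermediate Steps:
I(Y) = -2*Y**2/9 - Y/9 (I(Y) = -((Y**2 + Y*Y) + Y)/9 = -((Y**2 + Y**2) + Y)/9 = -(2*Y**2 + Y)/9 = -(Y + 2*Y**2)/9 = -2*Y**2/9 - Y/9)
z(B) = 1/(-2 + B + B**2) (z(B) = 1/(B + (-2 + B**2)) = 1/(-2 + B + B**2))
z(I(-5)) + 82*128 = 1/(-2 - 1/9*(-5)*(1 + 2*(-5)) + (-1/9*(-5)*(1 + 2*(-5)))**2) + 82*128 = 1/(-2 - 1/9*(-5)*(1 - 10) + (-1/9*(-5)*(1 - 10))**2) + 10496 = 1/(-2 - 1/9*(-5)*(-9) + (-1/9*(-5)*(-9))**2) + 10496 = 1/(-2 - 5 + (-5)**2) + 10496 = 1/(-2 - 5 + 25) + 10496 = 1/18 + 10496 = 188929/18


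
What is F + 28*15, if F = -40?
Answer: 380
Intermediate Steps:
F + 28*15 = -40 + 28*15 = -40 + 420 = 380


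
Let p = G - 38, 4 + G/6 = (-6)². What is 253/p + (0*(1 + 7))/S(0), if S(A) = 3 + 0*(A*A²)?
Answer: 23/14 ≈ 1.6429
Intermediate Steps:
G = 192 (G = -24 + 6*(-6)² = -24 + 6*36 = -24 + 216 = 192)
S(A) = 3 (S(A) = 3 + 0*A³ = 3 + 0 = 3)
p = 154 (p = 192 - 38 = 154)
253/p + (0*(1 + 7))/S(0) = 253/154 + (0*(1 + 7))/3 = 253*(1/154) + (0*8)*(⅓) = 23/14 + 0*(⅓) = 23/14 + 0 = 23/14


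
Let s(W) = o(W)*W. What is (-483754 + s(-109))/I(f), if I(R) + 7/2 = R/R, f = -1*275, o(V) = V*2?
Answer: 919984/5 ≈ 1.8400e+5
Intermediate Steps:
o(V) = 2*V
f = -275
I(R) = -5/2 (I(R) = -7/2 + R/R = -7/2 + 1 = -5/2)
s(W) = 2*W² (s(W) = (2*W)*W = 2*W²)
(-483754 + s(-109))/I(f) = (-483754 + 2*(-109)²)/(-5/2) = (-483754 + 2*11881)*(-⅖) = (-483754 + 23762)*(-⅖) = -459992*(-⅖) = 919984/5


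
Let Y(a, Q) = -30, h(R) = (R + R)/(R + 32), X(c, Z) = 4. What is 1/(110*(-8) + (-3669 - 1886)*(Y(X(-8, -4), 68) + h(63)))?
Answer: 19/3009644 ≈ 6.3130e-6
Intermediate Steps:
h(R) = 2*R/(32 + R) (h(R) = (2*R)/(32 + R) = 2*R/(32 + R))
1/(110*(-8) + (-3669 - 1886)*(Y(X(-8, -4), 68) + h(63))) = 1/(110*(-8) + (-3669 - 1886)*(-30 + 2*63/(32 + 63))) = 1/(-880 - 5555*(-30 + 2*63/95)) = 1/(-880 - 5555*(-30 + 2*63*(1/95))) = 1/(-880 - 5555*(-30 + 126/95)) = 1/(-880 - 5555*(-2724/95)) = 1/(-880 + 3026364/19) = 1/(3009644/19) = 19/3009644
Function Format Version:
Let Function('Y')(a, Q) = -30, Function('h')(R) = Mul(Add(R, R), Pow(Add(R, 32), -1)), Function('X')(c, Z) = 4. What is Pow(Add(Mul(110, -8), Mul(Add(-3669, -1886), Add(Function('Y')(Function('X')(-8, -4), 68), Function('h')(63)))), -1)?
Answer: Rational(19, 3009644) ≈ 6.3130e-6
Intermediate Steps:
Function('h')(R) = Mul(2, R, Pow(Add(32, R), -1)) (Function('h')(R) = Mul(Mul(2, R), Pow(Add(32, R), -1)) = Mul(2, R, Pow(Add(32, R), -1)))
Pow(Add(Mul(110, -8), Mul(Add(-3669, -1886), Add(Function('Y')(Function('X')(-8, -4), 68), Function('h')(63)))), -1) = Pow(Add(Mul(110, -8), Mul(Add(-3669, -1886), Add(-30, Mul(2, 63, Pow(Add(32, 63), -1))))), -1) = Pow(Add(-880, Mul(-5555, Add(-30, Mul(2, 63, Pow(95, -1))))), -1) = Pow(Add(-880, Mul(-5555, Add(-30, Mul(2, 63, Rational(1, 95))))), -1) = Pow(Add(-880, Mul(-5555, Add(-30, Rational(126, 95)))), -1) = Pow(Add(-880, Mul(-5555, Rational(-2724, 95))), -1) = Pow(Add(-880, Rational(3026364, 19)), -1) = Pow(Rational(3009644, 19), -1) = Rational(19, 3009644)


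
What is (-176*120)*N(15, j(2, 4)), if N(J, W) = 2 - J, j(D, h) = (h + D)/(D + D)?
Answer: 274560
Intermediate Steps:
j(D, h) = (D + h)/(2*D) (j(D, h) = (D + h)/((2*D)) = (D + h)*(1/(2*D)) = (D + h)/(2*D))
(-176*120)*N(15, j(2, 4)) = (-176*120)*(2 - 1*15) = -21120*(2 - 15) = -21120*(-13) = 274560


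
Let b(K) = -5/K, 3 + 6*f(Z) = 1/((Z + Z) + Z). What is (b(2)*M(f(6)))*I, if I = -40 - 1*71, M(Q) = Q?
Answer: -9805/72 ≈ -136.18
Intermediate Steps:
f(Z) = -1/2 + 1/(18*Z) (f(Z) = -1/2 + 1/(6*((Z + Z) + Z)) = -1/2 + 1/(6*(2*Z + Z)) = -1/2 + 1/(6*((3*Z))) = -1/2 + (1/(3*Z))/6 = -1/2 + 1/(18*Z))
I = -111 (I = -40 - 71 = -111)
(b(2)*M(f(6)))*I = ((-5/2)*((1/18)*(1 - 9*6)/6))*(-111) = ((-5*1/2)*((1/18)*(1/6)*(1 - 54)))*(-111) = -5*(-53)/(36*6)*(-111) = -5/2*(-53/108)*(-111) = (265/216)*(-111) = -9805/72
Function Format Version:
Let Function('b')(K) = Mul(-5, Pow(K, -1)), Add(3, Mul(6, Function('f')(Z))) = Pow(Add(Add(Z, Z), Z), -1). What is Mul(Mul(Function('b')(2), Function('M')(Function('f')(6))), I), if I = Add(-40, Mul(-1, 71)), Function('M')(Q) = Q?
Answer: Rational(-9805, 72) ≈ -136.18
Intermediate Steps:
Function('f')(Z) = Add(Rational(-1, 2), Mul(Rational(1, 18), Pow(Z, -1))) (Function('f')(Z) = Add(Rational(-1, 2), Mul(Rational(1, 6), Pow(Add(Add(Z, Z), Z), -1))) = Add(Rational(-1, 2), Mul(Rational(1, 6), Pow(Add(Mul(2, Z), Z), -1))) = Add(Rational(-1, 2), Mul(Rational(1, 6), Pow(Mul(3, Z), -1))) = Add(Rational(-1, 2), Mul(Rational(1, 6), Mul(Rational(1, 3), Pow(Z, -1)))) = Add(Rational(-1, 2), Mul(Rational(1, 18), Pow(Z, -1))))
I = -111 (I = Add(-40, -71) = -111)
Mul(Mul(Function('b')(2), Function('M')(Function('f')(6))), I) = Mul(Mul(Mul(-5, Pow(2, -1)), Mul(Rational(1, 18), Pow(6, -1), Add(1, Mul(-9, 6)))), -111) = Mul(Mul(Mul(-5, Rational(1, 2)), Mul(Rational(1, 18), Rational(1, 6), Add(1, -54))), -111) = Mul(Mul(Rational(-5, 2), Mul(Rational(1, 18), Rational(1, 6), -53)), -111) = Mul(Mul(Rational(-5, 2), Rational(-53, 108)), -111) = Mul(Rational(265, 216), -111) = Rational(-9805, 72)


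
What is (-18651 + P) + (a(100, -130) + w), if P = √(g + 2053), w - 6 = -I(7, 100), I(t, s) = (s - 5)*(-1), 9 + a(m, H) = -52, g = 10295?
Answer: -18611 + 42*√7 ≈ -18500.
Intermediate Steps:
a(m, H) = -61 (a(m, H) = -9 - 52 = -61)
I(t, s) = 5 - s (I(t, s) = (-5 + s)*(-1) = 5 - s)
w = 101 (w = 6 - (5 - 1*100) = 6 - (5 - 100) = 6 - 1*(-95) = 6 + 95 = 101)
P = 42*√7 (P = √(10295 + 2053) = √12348 = 42*√7 ≈ 111.12)
(-18651 + P) + (a(100, -130) + w) = (-18651 + 42*√7) + (-61 + 101) = (-18651 + 42*√7) + 40 = -18611 + 42*√7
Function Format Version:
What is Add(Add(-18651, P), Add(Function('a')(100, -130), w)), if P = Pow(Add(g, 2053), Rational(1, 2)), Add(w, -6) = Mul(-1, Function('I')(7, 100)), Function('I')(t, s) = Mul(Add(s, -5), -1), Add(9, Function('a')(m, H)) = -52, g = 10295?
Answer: Add(-18611, Mul(42, Pow(7, Rational(1, 2)))) ≈ -18500.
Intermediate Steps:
Function('a')(m, H) = -61 (Function('a')(m, H) = Add(-9, -52) = -61)
Function('I')(t, s) = Add(5, Mul(-1, s)) (Function('I')(t, s) = Mul(Add(-5, s), -1) = Add(5, Mul(-1, s)))
w = 101 (w = Add(6, Mul(-1, Add(5, Mul(-1, 100)))) = Add(6, Mul(-1, Add(5, -100))) = Add(6, Mul(-1, -95)) = Add(6, 95) = 101)
P = Mul(42, Pow(7, Rational(1, 2))) (P = Pow(Add(10295, 2053), Rational(1, 2)) = Pow(12348, Rational(1, 2)) = Mul(42, Pow(7, Rational(1, 2))) ≈ 111.12)
Add(Add(-18651, P), Add(Function('a')(100, -130), w)) = Add(Add(-18651, Mul(42, Pow(7, Rational(1, 2)))), Add(-61, 101)) = Add(Add(-18651, Mul(42, Pow(7, Rational(1, 2)))), 40) = Add(-18611, Mul(42, Pow(7, Rational(1, 2))))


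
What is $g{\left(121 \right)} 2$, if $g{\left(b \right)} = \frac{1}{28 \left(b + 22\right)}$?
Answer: $\frac{1}{2002} \approx 0.0004995$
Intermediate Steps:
$g{\left(b \right)} = \frac{1}{616 + 28 b}$ ($g{\left(b \right)} = \frac{1}{28 \left(22 + b\right)} = \frac{1}{616 + 28 b}$)
$g{\left(121 \right)} 2 = \frac{1}{28 \left(22 + 121\right)} 2 = \frac{1}{28 \cdot 143} \cdot 2 = \frac{1}{28} \cdot \frac{1}{143} \cdot 2 = \frac{1}{4004} \cdot 2 = \frac{1}{2002}$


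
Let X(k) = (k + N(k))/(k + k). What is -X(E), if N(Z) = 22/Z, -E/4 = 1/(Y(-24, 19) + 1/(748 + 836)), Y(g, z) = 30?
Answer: -2260070209/3649536 ≈ -619.28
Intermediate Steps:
E = -6336/47521 (E = -4/(30 + 1/(748 + 836)) = -4/(30 + 1/1584) = -4/47521/1584 = -4*1584/47521 = -6336/47521 ≈ -0.13333)
X(k) = (k + 22/k)/(2*k) (X(k) = (k + 22/k)/(k + k) = (k + 22/k)/((2*k)) = (k + 22/k)*(1/(2*k)) = (k + 22/k)/(2*k))
-X(E) = -(½ + 11/(-6336/47521)²) = -(½ + 11*(2258245441/40144896)) = -(½ + 2258245441/3649536) = -1*2260070209/3649536 = -2260070209/3649536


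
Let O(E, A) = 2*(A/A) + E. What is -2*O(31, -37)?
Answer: -66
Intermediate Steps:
O(E, A) = 2 + E (O(E, A) = 2*1 + E = 2 + E)
-2*O(31, -37) = -2*(2 + 31) = -2*33 = -66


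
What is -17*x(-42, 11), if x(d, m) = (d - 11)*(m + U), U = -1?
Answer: 9010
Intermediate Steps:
x(d, m) = (-1 + m)*(-11 + d) (x(d, m) = (d - 11)*(m - 1) = (-11 + d)*(-1 + m) = (-1 + m)*(-11 + d))
-17*x(-42, 11) = -17*(11 - 1*(-42) - 11*11 - 42*11) = -17*(11 + 42 - 121 - 462) = -17*(-530) = 9010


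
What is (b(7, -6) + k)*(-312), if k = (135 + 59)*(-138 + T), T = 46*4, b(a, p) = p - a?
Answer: -2780232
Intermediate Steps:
T = 184
k = 8924 (k = (135 + 59)*(-138 + 184) = 194*46 = 8924)
(b(7, -6) + k)*(-312) = ((-6 - 1*7) + 8924)*(-312) = ((-6 - 7) + 8924)*(-312) = (-13 + 8924)*(-312) = 8911*(-312) = -2780232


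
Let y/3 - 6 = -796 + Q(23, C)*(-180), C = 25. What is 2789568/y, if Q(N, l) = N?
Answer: -16032/85 ≈ -188.61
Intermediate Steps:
y = -14790 (y = 18 + 3*(-796 + 23*(-180)) = 18 + 3*(-796 - 4140) = 18 + 3*(-4936) = 18 - 14808 = -14790)
2789568/y = 2789568/(-14790) = 2789568*(-1/14790) = -16032/85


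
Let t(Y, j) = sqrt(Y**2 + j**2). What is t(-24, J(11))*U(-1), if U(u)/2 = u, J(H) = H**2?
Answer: -2*sqrt(15217) ≈ -246.71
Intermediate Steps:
U(u) = 2*u
t(-24, J(11))*U(-1) = sqrt((-24)**2 + (11**2)**2)*(2*(-1)) = sqrt(576 + 121**2)*(-2) = sqrt(576 + 14641)*(-2) = sqrt(15217)*(-2) = -2*sqrt(15217)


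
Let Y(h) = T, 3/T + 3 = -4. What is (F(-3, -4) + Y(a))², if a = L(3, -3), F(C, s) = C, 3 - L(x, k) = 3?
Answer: 576/49 ≈ 11.755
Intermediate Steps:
L(x, k) = 0 (L(x, k) = 3 - 1*3 = 3 - 3 = 0)
T = -3/7 (T = 3/(-3 - 4) = 3/(-7) = 3*(-⅐) = -3/7 ≈ -0.42857)
a = 0
Y(h) = -3/7
(F(-3, -4) + Y(a))² = (-3 - 3/7)² = (-24/7)² = 576/49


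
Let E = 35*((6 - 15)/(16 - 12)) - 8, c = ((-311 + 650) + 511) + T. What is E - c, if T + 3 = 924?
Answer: -7431/4 ≈ -1857.8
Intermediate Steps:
T = 921 (T = -3 + 924 = 921)
c = 1771 (c = ((-311 + 650) + 511) + 921 = (339 + 511) + 921 = 850 + 921 = 1771)
E = -347/4 (E = 35*(-9/4) - 8 = -315/4 - 8 = -347/4 ≈ -86.750)
E - c = -347/4 - 1*1771 = -347/4 - 1771 = -7431/4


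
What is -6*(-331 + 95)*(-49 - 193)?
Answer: -342672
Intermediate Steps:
-6*(-331 + 95)*(-49 - 193) = -(-1416)*(-242) = -6*57112 = -342672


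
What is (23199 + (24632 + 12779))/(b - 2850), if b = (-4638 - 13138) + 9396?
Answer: -6061/1123 ≈ -5.3971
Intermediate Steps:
b = -8380 (b = -17776 + 9396 = -8380)
(23199 + (24632 + 12779))/(b - 2850) = (23199 + (24632 + 12779))/(-8380 - 2850) = (23199 + 37411)/(-11230) = 60610*(-1/11230) = -6061/1123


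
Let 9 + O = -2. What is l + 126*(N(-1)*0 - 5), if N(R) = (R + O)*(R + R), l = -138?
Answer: -768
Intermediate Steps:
O = -11 (O = -9 - 2 = -11)
N(R) = 2*R*(-11 + R) (N(R) = (R - 11)*(R + R) = (-11 + R)*(2*R) = 2*R*(-11 + R))
l + 126*(N(-1)*0 - 5) = -138 + 126*((2*(-1)*(-11 - 1))*0 - 5) = -138 + 126*((2*(-1)*(-12))*0 - 5) = -138 + 126*(24*0 - 5) = -138 + 126*(0 - 5) = -138 + 126*(-5) = -138 - 630 = -768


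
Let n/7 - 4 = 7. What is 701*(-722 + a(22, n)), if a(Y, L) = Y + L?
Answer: -436723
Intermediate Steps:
n = 77 (n = 28 + 7*7 = 28 + 49 = 77)
a(Y, L) = L + Y
701*(-722 + a(22, n)) = 701*(-722 + (77 + 22)) = 701*(-722 + 99) = 701*(-623) = -436723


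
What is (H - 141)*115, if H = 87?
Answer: -6210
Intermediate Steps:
(H - 141)*115 = (87 - 141)*115 = -54*115 = -6210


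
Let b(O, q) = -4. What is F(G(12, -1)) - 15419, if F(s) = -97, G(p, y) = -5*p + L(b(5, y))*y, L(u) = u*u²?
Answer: -15516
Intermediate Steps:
L(u) = u³
G(p, y) = -64*y - 5*p (G(p, y) = -5*p + (-4)³*y = -5*p - 64*y = -64*y - 5*p)
F(G(12, -1)) - 15419 = -97 - 15419 = -15516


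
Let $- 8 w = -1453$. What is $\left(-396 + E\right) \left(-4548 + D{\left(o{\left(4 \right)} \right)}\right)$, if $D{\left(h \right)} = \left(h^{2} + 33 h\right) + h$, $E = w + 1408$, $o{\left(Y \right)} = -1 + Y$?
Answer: $- \frac{42368913}{8} \approx -5.2961 \cdot 10^{6}$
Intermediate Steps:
$w = \frac{1453}{8}$ ($w = \left(- \frac{1}{8}\right) \left(-1453\right) = \frac{1453}{8} \approx 181.63$)
$E = \frac{12717}{8}$ ($E = \frac{1453}{8} + 1408 = \frac{12717}{8} \approx 1589.6$)
$D{\left(h \right)} = h^{2} + 34 h$
$\left(-396 + E\right) \left(-4548 + D{\left(o{\left(4 \right)} \right)}\right) = \left(-396 + \frac{12717}{8}\right) \left(-4548 + \left(-1 + 4\right) \left(34 + \left(-1 + 4\right)\right)\right) = \frac{9549 \left(-4548 + 3 \left(34 + 3\right)\right)}{8} = \frac{9549 \left(-4548 + 3 \cdot 37\right)}{8} = \frac{9549 \left(-4548 + 111\right)}{8} = \frac{9549}{8} \left(-4437\right) = - \frac{42368913}{8}$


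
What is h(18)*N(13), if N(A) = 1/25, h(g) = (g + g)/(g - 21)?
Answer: -12/25 ≈ -0.48000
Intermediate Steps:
h(g) = 2*g/(-21 + g) (h(g) = (2*g)/(-21 + g) = 2*g/(-21 + g))
N(A) = 1/25
h(18)*N(13) = (2*18/(-21 + 18))*(1/25) = (2*18/(-3))*(1/25) = (2*18*(-⅓))*(1/25) = -12*1/25 = -12/25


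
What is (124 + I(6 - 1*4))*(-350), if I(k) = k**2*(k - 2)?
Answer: -43400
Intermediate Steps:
I(k) = k**2*(-2 + k)
(124 + I(6 - 1*4))*(-350) = (124 + (6 - 1*4)**2*(-2 + (6 - 1*4)))*(-350) = (124 + (6 - 4)**2*(-2 + (6 - 4)))*(-350) = (124 + 2**2*(-2 + 2))*(-350) = (124 + 4*0)*(-350) = (124 + 0)*(-350) = 124*(-350) = -43400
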